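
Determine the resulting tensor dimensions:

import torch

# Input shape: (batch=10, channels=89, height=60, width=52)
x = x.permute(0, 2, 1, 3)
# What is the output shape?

Input shape: (10, 89, 60, 52)
Output shape: (10, 60, 89, 52)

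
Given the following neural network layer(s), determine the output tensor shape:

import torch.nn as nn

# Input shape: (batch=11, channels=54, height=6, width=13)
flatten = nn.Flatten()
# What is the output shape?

Input shape: (11, 54, 6, 13)
Output shape: (11, 4212)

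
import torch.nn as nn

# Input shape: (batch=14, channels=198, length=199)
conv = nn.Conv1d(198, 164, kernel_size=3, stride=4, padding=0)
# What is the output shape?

Input shape: (14, 198, 199)
Output shape: (14, 164, 50)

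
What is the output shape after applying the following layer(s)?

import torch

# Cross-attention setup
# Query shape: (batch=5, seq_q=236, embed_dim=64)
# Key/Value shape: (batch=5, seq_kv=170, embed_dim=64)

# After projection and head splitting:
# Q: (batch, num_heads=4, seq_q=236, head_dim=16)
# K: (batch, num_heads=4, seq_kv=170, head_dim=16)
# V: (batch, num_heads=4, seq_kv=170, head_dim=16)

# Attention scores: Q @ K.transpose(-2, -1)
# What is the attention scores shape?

Input shape: (5, 236, 64)
Output shape: (5, 4, 236, 170)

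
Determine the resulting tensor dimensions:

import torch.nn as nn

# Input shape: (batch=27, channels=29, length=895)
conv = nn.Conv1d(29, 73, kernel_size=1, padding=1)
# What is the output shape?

Input shape: (27, 29, 895)
Output shape: (27, 73, 897)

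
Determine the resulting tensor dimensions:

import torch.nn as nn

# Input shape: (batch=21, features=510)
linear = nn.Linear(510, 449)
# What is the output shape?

Input shape: (21, 510)
Output shape: (21, 449)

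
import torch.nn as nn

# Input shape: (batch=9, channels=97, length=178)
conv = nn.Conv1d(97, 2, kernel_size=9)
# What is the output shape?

Input shape: (9, 97, 178)
Output shape: (9, 2, 170)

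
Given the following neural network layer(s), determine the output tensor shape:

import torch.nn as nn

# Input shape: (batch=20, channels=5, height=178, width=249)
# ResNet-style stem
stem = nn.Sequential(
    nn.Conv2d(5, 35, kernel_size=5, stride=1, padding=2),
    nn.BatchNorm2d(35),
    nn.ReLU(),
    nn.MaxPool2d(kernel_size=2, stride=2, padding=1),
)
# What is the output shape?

Input shape: (20, 5, 178, 249)
  -> after Conv2d 5x5 stride=1: (20, 35, 178, 249)
Output shape: (20, 35, 90, 125)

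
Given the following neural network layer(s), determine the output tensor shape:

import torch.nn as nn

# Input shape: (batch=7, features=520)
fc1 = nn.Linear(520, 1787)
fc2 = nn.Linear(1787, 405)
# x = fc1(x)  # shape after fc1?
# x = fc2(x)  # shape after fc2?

Input shape: (7, 520)
  -> after fc1: (7, 1787)
Output shape: (7, 405)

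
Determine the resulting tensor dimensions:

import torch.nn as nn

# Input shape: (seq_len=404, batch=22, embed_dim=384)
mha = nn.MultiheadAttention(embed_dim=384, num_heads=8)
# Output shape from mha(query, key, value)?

Input shape: (404, 22, 384)
Output shape: (404, 22, 384)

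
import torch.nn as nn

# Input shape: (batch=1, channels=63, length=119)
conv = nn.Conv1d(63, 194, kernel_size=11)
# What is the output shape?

Input shape: (1, 63, 119)
Output shape: (1, 194, 109)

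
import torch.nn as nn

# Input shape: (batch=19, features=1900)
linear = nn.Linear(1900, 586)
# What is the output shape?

Input shape: (19, 1900)
Output shape: (19, 586)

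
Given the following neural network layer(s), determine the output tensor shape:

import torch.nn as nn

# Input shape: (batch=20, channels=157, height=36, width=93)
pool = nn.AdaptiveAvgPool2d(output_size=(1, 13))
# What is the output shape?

Input shape: (20, 157, 36, 93)
Output shape: (20, 157, 1, 13)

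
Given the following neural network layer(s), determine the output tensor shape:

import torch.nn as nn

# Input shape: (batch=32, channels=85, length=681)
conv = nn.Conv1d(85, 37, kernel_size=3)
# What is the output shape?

Input shape: (32, 85, 681)
Output shape: (32, 37, 679)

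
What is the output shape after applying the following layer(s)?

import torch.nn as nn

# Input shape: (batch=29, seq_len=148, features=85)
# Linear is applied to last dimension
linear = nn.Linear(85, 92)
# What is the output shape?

Input shape: (29, 148, 85)
Output shape: (29, 148, 92)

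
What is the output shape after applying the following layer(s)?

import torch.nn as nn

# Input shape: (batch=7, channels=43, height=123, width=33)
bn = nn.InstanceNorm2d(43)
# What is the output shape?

Input shape: (7, 43, 123, 33)
Output shape: (7, 43, 123, 33)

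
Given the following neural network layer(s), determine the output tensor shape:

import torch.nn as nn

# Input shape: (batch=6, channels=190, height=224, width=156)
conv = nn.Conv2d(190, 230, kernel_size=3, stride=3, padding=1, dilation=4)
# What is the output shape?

Input shape: (6, 190, 224, 156)
Output shape: (6, 230, 73, 50)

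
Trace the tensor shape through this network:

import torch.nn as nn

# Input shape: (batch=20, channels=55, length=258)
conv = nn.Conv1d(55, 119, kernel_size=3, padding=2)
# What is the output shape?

Input shape: (20, 55, 258)
Output shape: (20, 119, 260)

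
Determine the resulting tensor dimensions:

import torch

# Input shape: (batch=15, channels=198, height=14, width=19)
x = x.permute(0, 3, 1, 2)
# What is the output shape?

Input shape: (15, 198, 14, 19)
Output shape: (15, 19, 198, 14)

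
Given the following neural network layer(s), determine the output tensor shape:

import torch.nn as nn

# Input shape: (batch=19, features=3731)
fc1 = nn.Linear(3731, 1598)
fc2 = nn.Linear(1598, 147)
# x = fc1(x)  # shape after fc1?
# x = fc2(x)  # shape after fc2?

Input shape: (19, 3731)
  -> after fc1: (19, 1598)
Output shape: (19, 147)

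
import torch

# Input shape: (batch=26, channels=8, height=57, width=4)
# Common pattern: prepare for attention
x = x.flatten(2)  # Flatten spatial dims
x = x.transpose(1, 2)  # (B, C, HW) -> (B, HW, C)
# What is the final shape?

Input shape: (26, 8, 57, 4)
  -> after flatten(2): (26, 8, 228)
Output shape: (26, 228, 8)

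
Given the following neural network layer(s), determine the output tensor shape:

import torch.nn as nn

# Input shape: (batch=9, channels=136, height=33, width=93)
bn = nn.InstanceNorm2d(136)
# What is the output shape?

Input shape: (9, 136, 33, 93)
Output shape: (9, 136, 33, 93)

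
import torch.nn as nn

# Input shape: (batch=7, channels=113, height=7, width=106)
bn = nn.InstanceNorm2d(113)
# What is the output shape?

Input shape: (7, 113, 7, 106)
Output shape: (7, 113, 7, 106)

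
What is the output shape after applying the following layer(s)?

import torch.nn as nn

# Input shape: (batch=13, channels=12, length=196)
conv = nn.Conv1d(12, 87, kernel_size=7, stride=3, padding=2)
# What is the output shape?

Input shape: (13, 12, 196)
Output shape: (13, 87, 65)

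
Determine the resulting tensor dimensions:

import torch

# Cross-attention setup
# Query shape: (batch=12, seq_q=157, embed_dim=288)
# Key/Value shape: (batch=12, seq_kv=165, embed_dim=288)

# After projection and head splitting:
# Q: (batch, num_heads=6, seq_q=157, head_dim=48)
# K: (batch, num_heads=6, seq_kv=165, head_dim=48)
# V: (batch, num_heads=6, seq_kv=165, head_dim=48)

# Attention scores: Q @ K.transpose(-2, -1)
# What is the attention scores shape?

Input shape: (12, 157, 288)
Output shape: (12, 6, 157, 165)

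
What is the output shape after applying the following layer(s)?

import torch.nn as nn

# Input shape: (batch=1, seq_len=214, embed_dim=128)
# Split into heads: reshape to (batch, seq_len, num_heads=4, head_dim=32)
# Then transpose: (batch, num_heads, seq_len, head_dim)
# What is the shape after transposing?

Input shape: (1, 214, 128)
  -> after reshape: (1, 214, 4, 32)
Output shape: (1, 4, 214, 32)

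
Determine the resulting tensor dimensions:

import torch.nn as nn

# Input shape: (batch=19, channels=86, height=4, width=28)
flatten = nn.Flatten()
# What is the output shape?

Input shape: (19, 86, 4, 28)
Output shape: (19, 9632)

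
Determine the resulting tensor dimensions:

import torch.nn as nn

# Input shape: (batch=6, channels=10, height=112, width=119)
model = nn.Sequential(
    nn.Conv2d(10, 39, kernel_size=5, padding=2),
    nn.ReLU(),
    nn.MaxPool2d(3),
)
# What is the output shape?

Input shape: (6, 10, 112, 119)
  -> after Conv2d: (6, 39, 112, 119)
  -> after ReLU: (6, 39, 112, 119)
Output shape: (6, 39, 37, 39)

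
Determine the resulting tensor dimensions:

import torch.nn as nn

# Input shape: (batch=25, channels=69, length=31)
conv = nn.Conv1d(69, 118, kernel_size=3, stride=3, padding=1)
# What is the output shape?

Input shape: (25, 69, 31)
Output shape: (25, 118, 11)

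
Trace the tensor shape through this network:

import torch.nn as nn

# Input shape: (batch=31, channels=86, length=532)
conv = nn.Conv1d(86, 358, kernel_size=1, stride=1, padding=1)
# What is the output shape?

Input shape: (31, 86, 532)
Output shape: (31, 358, 534)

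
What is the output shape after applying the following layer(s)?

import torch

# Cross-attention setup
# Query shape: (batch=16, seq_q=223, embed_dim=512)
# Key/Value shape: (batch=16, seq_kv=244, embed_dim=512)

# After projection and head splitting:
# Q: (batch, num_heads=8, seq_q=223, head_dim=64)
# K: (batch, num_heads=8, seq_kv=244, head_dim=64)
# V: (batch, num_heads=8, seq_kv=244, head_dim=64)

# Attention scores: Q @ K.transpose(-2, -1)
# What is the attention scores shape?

Input shape: (16, 223, 512)
Output shape: (16, 8, 223, 244)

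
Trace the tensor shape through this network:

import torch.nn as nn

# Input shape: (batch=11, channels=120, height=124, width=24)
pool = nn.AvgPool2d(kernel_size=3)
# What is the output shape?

Input shape: (11, 120, 124, 24)
Output shape: (11, 120, 41, 8)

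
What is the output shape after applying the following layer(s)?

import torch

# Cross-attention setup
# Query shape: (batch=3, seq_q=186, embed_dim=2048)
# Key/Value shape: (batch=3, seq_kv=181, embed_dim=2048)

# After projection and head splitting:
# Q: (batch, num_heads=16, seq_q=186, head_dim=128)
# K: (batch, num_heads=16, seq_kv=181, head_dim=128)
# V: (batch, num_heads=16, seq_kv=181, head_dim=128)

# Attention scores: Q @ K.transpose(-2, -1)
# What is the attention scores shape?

Input shape: (3, 186, 2048)
Output shape: (3, 16, 186, 181)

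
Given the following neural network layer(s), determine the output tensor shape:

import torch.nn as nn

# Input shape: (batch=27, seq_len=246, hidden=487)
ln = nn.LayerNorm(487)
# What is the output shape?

Input shape: (27, 246, 487)
Output shape: (27, 246, 487)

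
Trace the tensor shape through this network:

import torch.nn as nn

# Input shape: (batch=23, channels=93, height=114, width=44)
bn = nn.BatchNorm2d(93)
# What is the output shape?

Input shape: (23, 93, 114, 44)
Output shape: (23, 93, 114, 44)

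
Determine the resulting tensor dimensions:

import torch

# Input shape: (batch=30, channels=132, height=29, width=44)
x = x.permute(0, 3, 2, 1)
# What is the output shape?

Input shape: (30, 132, 29, 44)
Output shape: (30, 44, 29, 132)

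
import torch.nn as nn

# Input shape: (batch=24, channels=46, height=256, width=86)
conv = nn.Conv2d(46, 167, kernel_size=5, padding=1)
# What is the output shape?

Input shape: (24, 46, 256, 86)
Output shape: (24, 167, 254, 84)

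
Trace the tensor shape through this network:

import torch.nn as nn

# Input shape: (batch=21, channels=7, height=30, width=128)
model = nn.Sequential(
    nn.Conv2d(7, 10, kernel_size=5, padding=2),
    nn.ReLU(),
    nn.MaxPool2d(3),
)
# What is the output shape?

Input shape: (21, 7, 30, 128)
  -> after Conv2d: (21, 10, 30, 128)
  -> after ReLU: (21, 10, 30, 128)
Output shape: (21, 10, 10, 42)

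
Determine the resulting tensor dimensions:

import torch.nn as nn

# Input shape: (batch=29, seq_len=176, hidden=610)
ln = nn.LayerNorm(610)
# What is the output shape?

Input shape: (29, 176, 610)
Output shape: (29, 176, 610)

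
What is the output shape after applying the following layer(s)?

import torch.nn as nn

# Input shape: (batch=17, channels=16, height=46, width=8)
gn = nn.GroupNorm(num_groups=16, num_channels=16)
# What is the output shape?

Input shape: (17, 16, 46, 8)
Output shape: (17, 16, 46, 8)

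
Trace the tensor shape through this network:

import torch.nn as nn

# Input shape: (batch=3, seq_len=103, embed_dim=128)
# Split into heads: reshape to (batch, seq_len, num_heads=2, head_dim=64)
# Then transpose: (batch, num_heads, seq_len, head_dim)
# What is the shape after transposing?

Input shape: (3, 103, 128)
  -> after reshape: (3, 103, 2, 64)
Output shape: (3, 2, 103, 64)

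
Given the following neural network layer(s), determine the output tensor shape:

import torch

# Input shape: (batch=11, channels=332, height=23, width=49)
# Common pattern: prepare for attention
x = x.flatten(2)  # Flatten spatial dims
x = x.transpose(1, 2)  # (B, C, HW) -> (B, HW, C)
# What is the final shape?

Input shape: (11, 332, 23, 49)
  -> after flatten(2): (11, 332, 1127)
Output shape: (11, 1127, 332)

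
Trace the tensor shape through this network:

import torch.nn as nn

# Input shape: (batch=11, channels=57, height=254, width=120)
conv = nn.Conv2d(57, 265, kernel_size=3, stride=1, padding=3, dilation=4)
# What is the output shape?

Input shape: (11, 57, 254, 120)
Output shape: (11, 265, 252, 118)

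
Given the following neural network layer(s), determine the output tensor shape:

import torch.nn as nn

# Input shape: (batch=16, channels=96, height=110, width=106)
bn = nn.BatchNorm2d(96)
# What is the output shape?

Input shape: (16, 96, 110, 106)
Output shape: (16, 96, 110, 106)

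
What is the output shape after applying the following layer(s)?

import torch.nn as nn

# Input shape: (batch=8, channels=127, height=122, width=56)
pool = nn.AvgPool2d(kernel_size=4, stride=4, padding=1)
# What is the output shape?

Input shape: (8, 127, 122, 56)
Output shape: (8, 127, 31, 14)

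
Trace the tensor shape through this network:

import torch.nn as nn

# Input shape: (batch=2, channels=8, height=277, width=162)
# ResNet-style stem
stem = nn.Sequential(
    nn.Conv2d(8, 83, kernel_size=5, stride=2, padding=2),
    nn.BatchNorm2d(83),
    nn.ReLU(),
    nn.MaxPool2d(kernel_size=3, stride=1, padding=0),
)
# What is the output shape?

Input shape: (2, 8, 277, 162)
  -> after Conv2d 5x5 stride=2: (2, 83, 139, 81)
Output shape: (2, 83, 137, 79)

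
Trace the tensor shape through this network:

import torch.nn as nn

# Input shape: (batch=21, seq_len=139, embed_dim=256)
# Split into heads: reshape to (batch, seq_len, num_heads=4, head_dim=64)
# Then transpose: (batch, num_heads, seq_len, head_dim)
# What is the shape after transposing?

Input shape: (21, 139, 256)
  -> after reshape: (21, 139, 4, 64)
Output shape: (21, 4, 139, 64)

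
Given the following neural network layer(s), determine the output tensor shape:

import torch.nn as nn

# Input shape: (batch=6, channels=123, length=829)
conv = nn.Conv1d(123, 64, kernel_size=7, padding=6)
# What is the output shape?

Input shape: (6, 123, 829)
Output shape: (6, 64, 835)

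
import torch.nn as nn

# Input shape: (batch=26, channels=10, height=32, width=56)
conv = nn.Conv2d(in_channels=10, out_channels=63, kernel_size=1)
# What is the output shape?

Input shape: (26, 10, 32, 56)
Output shape: (26, 63, 32, 56)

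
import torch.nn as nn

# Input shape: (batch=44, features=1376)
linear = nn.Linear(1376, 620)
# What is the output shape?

Input shape: (44, 1376)
Output shape: (44, 620)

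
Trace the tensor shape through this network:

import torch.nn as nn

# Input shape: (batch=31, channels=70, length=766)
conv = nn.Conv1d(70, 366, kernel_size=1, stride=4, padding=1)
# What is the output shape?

Input shape: (31, 70, 766)
Output shape: (31, 366, 192)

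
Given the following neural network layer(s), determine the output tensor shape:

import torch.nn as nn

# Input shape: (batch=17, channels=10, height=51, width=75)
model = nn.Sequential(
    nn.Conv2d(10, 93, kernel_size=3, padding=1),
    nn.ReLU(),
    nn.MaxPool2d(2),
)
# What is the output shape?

Input shape: (17, 10, 51, 75)
  -> after Conv2d: (17, 93, 51, 75)
  -> after ReLU: (17, 93, 51, 75)
Output shape: (17, 93, 25, 37)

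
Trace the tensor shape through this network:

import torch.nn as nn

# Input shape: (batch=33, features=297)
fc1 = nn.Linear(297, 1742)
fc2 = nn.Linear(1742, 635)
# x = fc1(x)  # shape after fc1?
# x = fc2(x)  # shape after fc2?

Input shape: (33, 297)
  -> after fc1: (33, 1742)
Output shape: (33, 635)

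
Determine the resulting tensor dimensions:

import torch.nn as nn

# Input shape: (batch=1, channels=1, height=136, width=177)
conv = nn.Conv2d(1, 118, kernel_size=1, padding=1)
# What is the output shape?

Input shape: (1, 1, 136, 177)
Output shape: (1, 118, 138, 179)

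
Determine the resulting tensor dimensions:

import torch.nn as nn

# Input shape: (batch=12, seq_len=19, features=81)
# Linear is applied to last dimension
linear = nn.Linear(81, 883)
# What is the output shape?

Input shape: (12, 19, 81)
Output shape: (12, 19, 883)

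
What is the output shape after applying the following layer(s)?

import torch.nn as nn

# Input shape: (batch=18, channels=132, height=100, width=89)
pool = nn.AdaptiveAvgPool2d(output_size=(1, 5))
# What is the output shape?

Input shape: (18, 132, 100, 89)
Output shape: (18, 132, 1, 5)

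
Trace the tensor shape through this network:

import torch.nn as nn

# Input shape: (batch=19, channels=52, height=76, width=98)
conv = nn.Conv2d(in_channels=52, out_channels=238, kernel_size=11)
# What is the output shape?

Input shape: (19, 52, 76, 98)
Output shape: (19, 238, 66, 88)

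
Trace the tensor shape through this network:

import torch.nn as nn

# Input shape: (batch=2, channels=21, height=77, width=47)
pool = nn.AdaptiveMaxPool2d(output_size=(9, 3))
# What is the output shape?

Input shape: (2, 21, 77, 47)
Output shape: (2, 21, 9, 3)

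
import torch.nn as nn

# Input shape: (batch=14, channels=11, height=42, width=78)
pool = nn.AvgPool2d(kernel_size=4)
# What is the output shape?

Input shape: (14, 11, 42, 78)
Output shape: (14, 11, 10, 19)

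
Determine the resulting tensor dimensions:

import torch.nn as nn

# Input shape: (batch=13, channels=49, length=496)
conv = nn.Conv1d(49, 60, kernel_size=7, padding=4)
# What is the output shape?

Input shape: (13, 49, 496)
Output shape: (13, 60, 498)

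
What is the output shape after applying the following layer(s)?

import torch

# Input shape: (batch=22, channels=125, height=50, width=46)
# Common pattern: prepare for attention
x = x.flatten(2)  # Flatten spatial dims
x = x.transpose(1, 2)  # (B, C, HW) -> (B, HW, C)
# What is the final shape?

Input shape: (22, 125, 50, 46)
  -> after flatten(2): (22, 125, 2300)
Output shape: (22, 2300, 125)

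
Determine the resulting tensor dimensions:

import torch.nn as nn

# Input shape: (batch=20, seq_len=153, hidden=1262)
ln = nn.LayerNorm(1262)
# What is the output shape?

Input shape: (20, 153, 1262)
Output shape: (20, 153, 1262)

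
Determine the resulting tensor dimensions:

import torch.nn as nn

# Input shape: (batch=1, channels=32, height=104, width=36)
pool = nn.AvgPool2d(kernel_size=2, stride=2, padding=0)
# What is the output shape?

Input shape: (1, 32, 104, 36)
Output shape: (1, 32, 52, 18)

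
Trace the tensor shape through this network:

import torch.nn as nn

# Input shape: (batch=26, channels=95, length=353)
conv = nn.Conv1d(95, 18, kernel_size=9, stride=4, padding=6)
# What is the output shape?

Input shape: (26, 95, 353)
Output shape: (26, 18, 90)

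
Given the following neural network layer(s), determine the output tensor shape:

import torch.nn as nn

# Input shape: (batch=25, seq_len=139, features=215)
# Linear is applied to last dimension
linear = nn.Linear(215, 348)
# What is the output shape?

Input shape: (25, 139, 215)
Output shape: (25, 139, 348)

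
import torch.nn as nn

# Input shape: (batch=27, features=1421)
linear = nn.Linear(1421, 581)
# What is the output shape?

Input shape: (27, 1421)
Output shape: (27, 581)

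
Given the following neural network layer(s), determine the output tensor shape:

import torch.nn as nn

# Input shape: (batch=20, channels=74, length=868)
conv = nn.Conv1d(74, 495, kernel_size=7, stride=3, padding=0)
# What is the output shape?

Input shape: (20, 74, 868)
Output shape: (20, 495, 288)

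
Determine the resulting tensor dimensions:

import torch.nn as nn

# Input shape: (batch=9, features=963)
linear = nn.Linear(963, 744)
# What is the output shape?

Input shape: (9, 963)
Output shape: (9, 744)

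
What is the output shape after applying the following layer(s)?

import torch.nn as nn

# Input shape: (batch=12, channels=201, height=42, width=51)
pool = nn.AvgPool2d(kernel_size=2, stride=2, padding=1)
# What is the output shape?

Input shape: (12, 201, 42, 51)
Output shape: (12, 201, 22, 26)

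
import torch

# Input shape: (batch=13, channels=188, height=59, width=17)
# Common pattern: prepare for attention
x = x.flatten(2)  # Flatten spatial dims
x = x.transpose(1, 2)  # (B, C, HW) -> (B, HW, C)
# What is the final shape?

Input shape: (13, 188, 59, 17)
  -> after flatten(2): (13, 188, 1003)
Output shape: (13, 1003, 188)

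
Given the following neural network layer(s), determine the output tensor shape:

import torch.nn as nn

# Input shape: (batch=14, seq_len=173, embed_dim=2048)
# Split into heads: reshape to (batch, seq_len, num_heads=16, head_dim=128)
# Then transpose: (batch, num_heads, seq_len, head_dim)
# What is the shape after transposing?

Input shape: (14, 173, 2048)
  -> after reshape: (14, 173, 16, 128)
Output shape: (14, 16, 173, 128)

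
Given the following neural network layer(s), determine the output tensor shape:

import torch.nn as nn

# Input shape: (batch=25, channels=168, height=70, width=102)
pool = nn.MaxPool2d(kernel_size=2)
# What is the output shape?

Input shape: (25, 168, 70, 102)
Output shape: (25, 168, 35, 51)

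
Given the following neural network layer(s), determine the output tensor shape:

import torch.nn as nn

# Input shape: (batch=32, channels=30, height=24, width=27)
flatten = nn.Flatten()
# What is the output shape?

Input shape: (32, 30, 24, 27)
Output shape: (32, 19440)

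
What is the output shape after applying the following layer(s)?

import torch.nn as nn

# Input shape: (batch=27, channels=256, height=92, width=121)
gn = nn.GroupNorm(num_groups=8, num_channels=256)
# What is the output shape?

Input shape: (27, 256, 92, 121)
Output shape: (27, 256, 92, 121)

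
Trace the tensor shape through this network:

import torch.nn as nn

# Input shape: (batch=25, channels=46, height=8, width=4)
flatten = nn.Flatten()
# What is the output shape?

Input shape: (25, 46, 8, 4)
Output shape: (25, 1472)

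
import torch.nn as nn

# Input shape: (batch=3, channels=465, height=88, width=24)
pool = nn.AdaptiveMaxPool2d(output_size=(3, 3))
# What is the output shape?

Input shape: (3, 465, 88, 24)
Output shape: (3, 465, 3, 3)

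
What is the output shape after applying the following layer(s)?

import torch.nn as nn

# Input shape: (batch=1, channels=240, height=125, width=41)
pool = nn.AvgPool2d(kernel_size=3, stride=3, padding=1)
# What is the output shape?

Input shape: (1, 240, 125, 41)
Output shape: (1, 240, 42, 14)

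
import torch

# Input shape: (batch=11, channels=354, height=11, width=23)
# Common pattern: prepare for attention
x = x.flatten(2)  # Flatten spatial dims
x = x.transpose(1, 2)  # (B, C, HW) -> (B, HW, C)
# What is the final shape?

Input shape: (11, 354, 11, 23)
  -> after flatten(2): (11, 354, 253)
Output shape: (11, 253, 354)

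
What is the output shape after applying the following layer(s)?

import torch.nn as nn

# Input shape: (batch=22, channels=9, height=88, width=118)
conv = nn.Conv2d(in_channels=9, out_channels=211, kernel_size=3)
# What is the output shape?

Input shape: (22, 9, 88, 118)
Output shape: (22, 211, 86, 116)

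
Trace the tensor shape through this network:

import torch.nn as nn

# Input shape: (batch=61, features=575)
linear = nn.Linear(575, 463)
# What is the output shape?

Input shape: (61, 575)
Output shape: (61, 463)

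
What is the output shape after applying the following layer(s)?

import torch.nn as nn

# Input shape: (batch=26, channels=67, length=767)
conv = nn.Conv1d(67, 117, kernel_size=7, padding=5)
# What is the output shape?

Input shape: (26, 67, 767)
Output shape: (26, 117, 771)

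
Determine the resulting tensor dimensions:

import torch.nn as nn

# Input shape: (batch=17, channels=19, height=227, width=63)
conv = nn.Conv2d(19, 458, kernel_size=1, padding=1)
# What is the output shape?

Input shape: (17, 19, 227, 63)
Output shape: (17, 458, 229, 65)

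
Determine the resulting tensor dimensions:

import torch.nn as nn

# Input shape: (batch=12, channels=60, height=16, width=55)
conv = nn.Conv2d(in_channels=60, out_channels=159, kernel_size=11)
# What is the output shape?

Input shape: (12, 60, 16, 55)
Output shape: (12, 159, 6, 45)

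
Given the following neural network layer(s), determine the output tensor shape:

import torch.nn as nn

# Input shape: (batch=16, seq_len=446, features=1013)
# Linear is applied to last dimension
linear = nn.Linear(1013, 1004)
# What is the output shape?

Input shape: (16, 446, 1013)
Output shape: (16, 446, 1004)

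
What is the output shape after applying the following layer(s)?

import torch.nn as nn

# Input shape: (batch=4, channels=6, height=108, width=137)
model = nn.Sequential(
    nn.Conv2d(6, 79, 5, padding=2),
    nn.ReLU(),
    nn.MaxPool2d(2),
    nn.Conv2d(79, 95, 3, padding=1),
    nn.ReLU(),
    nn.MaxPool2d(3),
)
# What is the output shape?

Input shape: (4, 6, 108, 137)
  -> after first Conv2d: (4, 79, 108, 137)
  -> after first MaxPool2d: (4, 79, 54, 68)
  -> after second Conv2d: (4, 95, 54, 68)
Output shape: (4, 95, 18, 22)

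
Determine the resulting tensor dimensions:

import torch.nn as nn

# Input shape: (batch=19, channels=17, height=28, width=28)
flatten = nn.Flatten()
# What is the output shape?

Input shape: (19, 17, 28, 28)
Output shape: (19, 13328)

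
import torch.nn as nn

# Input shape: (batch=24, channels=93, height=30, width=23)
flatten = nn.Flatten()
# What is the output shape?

Input shape: (24, 93, 30, 23)
Output shape: (24, 64170)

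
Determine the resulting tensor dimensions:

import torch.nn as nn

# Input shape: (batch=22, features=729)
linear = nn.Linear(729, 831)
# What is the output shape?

Input shape: (22, 729)
Output shape: (22, 831)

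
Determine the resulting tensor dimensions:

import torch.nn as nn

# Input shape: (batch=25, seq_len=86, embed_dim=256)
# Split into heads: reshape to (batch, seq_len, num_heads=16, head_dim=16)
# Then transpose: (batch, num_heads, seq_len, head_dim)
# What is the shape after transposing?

Input shape: (25, 86, 256)
  -> after reshape: (25, 86, 16, 16)
Output shape: (25, 16, 86, 16)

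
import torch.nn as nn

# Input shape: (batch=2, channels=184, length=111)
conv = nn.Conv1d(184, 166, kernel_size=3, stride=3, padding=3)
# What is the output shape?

Input shape: (2, 184, 111)
Output shape: (2, 166, 39)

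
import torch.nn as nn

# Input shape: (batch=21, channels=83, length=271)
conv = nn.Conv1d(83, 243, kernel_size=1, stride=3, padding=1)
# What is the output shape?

Input shape: (21, 83, 271)
Output shape: (21, 243, 91)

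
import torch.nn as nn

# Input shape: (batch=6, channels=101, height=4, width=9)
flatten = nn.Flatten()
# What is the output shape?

Input shape: (6, 101, 4, 9)
Output shape: (6, 3636)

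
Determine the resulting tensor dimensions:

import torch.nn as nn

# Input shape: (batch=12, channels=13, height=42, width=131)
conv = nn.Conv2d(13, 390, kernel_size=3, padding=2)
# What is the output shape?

Input shape: (12, 13, 42, 131)
Output shape: (12, 390, 44, 133)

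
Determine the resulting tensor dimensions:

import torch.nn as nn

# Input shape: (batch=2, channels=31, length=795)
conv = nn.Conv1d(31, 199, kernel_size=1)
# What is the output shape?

Input shape: (2, 31, 795)
Output shape: (2, 199, 795)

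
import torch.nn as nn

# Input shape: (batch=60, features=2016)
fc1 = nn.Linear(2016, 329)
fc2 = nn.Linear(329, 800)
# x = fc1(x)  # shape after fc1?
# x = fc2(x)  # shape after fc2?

Input shape: (60, 2016)
  -> after fc1: (60, 329)
Output shape: (60, 800)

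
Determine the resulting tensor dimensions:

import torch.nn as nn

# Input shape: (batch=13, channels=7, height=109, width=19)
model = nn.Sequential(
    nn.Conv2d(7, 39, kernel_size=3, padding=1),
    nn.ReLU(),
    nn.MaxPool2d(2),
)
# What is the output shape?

Input shape: (13, 7, 109, 19)
  -> after Conv2d: (13, 39, 109, 19)
  -> after ReLU: (13, 39, 109, 19)
Output shape: (13, 39, 54, 9)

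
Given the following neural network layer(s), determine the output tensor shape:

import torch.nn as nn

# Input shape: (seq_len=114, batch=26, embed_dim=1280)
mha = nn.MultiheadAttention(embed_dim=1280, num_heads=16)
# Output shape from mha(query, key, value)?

Input shape: (114, 26, 1280)
Output shape: (114, 26, 1280)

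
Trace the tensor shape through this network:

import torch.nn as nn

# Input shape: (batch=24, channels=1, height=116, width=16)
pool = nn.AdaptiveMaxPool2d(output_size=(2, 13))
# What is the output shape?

Input shape: (24, 1, 116, 16)
Output shape: (24, 1, 2, 13)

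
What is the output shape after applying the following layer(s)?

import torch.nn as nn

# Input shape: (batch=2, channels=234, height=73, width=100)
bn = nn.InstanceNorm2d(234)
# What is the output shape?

Input shape: (2, 234, 73, 100)
Output shape: (2, 234, 73, 100)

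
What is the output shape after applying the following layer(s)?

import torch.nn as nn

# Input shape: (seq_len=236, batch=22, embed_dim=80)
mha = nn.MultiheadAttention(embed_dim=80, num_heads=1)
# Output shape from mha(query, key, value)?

Input shape: (236, 22, 80)
Output shape: (236, 22, 80)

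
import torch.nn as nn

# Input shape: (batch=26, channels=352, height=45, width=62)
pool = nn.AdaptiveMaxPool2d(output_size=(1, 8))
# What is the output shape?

Input shape: (26, 352, 45, 62)
Output shape: (26, 352, 1, 8)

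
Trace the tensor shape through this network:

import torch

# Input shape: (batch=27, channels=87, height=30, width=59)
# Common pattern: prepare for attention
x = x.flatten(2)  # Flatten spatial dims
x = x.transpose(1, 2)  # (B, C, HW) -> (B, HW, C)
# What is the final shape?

Input shape: (27, 87, 30, 59)
  -> after flatten(2): (27, 87, 1770)
Output shape: (27, 1770, 87)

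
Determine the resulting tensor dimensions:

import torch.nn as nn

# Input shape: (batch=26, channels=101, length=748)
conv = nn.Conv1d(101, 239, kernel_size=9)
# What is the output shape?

Input shape: (26, 101, 748)
Output shape: (26, 239, 740)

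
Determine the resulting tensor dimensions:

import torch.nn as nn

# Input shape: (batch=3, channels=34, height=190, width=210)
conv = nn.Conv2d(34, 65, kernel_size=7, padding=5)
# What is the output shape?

Input shape: (3, 34, 190, 210)
Output shape: (3, 65, 194, 214)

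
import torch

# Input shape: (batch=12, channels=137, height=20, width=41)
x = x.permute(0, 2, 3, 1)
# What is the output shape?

Input shape: (12, 137, 20, 41)
Output shape: (12, 20, 41, 137)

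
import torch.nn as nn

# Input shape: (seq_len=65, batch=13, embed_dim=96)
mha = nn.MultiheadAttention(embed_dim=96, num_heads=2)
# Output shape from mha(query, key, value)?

Input shape: (65, 13, 96)
Output shape: (65, 13, 96)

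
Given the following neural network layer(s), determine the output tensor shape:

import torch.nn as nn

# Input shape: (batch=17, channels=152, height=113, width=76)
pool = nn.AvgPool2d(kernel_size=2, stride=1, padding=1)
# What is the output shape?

Input shape: (17, 152, 113, 76)
Output shape: (17, 152, 114, 77)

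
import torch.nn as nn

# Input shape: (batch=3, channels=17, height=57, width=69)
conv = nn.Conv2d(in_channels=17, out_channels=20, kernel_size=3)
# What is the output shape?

Input shape: (3, 17, 57, 69)
Output shape: (3, 20, 55, 67)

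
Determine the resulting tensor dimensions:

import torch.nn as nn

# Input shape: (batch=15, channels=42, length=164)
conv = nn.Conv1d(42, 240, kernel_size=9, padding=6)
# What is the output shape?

Input shape: (15, 42, 164)
Output shape: (15, 240, 168)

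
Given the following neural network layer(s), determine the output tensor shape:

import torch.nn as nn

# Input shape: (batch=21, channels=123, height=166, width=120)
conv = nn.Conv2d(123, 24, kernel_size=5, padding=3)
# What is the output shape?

Input shape: (21, 123, 166, 120)
Output shape: (21, 24, 168, 122)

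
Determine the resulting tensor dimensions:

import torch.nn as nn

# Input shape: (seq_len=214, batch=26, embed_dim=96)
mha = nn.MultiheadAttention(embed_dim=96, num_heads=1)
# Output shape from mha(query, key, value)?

Input shape: (214, 26, 96)
Output shape: (214, 26, 96)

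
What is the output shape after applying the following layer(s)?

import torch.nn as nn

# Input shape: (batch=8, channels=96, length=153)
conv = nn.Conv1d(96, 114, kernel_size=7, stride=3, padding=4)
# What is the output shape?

Input shape: (8, 96, 153)
Output shape: (8, 114, 52)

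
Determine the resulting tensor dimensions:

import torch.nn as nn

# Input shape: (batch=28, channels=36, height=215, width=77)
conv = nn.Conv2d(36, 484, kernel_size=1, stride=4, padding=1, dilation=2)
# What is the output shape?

Input shape: (28, 36, 215, 77)
Output shape: (28, 484, 55, 20)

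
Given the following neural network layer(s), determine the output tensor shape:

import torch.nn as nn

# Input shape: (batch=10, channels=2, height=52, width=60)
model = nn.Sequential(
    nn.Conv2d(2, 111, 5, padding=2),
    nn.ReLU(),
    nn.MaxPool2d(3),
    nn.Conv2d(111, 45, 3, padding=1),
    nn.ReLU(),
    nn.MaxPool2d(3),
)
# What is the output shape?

Input shape: (10, 2, 52, 60)
  -> after first Conv2d: (10, 111, 52, 60)
  -> after first MaxPool2d: (10, 111, 17, 20)
  -> after second Conv2d: (10, 45, 17, 20)
Output shape: (10, 45, 5, 6)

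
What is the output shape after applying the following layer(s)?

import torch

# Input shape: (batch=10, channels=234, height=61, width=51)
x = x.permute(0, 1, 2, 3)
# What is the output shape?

Input shape: (10, 234, 61, 51)
Output shape: (10, 234, 61, 51)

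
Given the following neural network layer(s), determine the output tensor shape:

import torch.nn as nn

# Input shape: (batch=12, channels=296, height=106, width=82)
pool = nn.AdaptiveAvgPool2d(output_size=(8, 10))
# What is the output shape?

Input shape: (12, 296, 106, 82)
Output shape: (12, 296, 8, 10)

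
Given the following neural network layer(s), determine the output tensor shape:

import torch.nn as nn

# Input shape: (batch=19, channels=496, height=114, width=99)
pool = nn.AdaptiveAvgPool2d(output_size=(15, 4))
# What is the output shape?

Input shape: (19, 496, 114, 99)
Output shape: (19, 496, 15, 4)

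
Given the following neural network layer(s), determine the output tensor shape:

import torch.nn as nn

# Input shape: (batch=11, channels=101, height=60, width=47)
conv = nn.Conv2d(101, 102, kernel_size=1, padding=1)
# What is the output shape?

Input shape: (11, 101, 60, 47)
Output shape: (11, 102, 62, 49)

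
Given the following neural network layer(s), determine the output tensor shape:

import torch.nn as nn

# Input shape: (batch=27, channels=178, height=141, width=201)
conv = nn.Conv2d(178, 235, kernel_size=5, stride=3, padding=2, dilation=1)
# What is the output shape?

Input shape: (27, 178, 141, 201)
Output shape: (27, 235, 47, 67)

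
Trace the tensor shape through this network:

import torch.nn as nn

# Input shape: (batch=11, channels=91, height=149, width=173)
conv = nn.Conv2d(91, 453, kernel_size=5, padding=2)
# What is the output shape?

Input shape: (11, 91, 149, 173)
Output shape: (11, 453, 149, 173)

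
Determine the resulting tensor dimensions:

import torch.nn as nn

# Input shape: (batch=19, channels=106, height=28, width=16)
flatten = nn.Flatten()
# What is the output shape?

Input shape: (19, 106, 28, 16)
Output shape: (19, 47488)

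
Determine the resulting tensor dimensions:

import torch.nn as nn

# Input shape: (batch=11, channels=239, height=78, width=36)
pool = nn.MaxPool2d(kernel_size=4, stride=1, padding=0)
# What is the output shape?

Input shape: (11, 239, 78, 36)
Output shape: (11, 239, 75, 33)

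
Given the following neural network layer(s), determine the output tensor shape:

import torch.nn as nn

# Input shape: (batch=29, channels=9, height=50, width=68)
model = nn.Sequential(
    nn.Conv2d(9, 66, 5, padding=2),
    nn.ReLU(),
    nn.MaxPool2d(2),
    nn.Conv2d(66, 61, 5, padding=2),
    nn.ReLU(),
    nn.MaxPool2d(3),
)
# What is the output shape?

Input shape: (29, 9, 50, 68)
  -> after first Conv2d: (29, 66, 50, 68)
  -> after first MaxPool2d: (29, 66, 25, 34)
  -> after second Conv2d: (29, 61, 25, 34)
Output shape: (29, 61, 8, 11)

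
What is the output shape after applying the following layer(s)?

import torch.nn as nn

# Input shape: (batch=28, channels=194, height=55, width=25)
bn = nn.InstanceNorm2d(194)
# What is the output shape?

Input shape: (28, 194, 55, 25)
Output shape: (28, 194, 55, 25)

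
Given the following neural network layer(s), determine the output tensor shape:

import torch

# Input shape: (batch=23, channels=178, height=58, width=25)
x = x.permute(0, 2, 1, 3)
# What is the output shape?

Input shape: (23, 178, 58, 25)
Output shape: (23, 58, 178, 25)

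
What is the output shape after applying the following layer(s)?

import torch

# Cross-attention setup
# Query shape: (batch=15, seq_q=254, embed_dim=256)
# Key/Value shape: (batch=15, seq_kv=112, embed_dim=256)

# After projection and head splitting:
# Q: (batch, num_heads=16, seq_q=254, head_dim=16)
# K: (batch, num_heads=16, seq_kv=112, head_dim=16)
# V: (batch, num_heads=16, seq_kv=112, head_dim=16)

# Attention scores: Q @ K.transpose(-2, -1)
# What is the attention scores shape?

Input shape: (15, 254, 256)
Output shape: (15, 16, 254, 112)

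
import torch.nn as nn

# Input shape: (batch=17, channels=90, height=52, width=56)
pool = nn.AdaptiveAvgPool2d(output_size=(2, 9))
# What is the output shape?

Input shape: (17, 90, 52, 56)
Output shape: (17, 90, 2, 9)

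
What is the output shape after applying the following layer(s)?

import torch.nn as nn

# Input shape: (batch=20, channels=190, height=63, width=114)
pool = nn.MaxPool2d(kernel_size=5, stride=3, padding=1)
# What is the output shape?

Input shape: (20, 190, 63, 114)
Output shape: (20, 190, 21, 38)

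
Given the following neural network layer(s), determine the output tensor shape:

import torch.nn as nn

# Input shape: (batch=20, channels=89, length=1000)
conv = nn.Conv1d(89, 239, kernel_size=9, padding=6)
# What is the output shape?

Input shape: (20, 89, 1000)
Output shape: (20, 239, 1004)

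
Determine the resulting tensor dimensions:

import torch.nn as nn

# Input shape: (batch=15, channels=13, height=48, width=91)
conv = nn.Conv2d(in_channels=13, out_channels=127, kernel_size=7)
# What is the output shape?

Input shape: (15, 13, 48, 91)
Output shape: (15, 127, 42, 85)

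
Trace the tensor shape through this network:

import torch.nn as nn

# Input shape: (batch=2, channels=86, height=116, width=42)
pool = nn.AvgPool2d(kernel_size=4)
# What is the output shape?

Input shape: (2, 86, 116, 42)
Output shape: (2, 86, 29, 10)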